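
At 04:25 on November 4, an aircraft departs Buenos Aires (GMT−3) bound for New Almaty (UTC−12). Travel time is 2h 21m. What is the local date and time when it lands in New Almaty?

Convert departure to UTC: 04:25 + 3:00 = 07:25 UTC on Nov 4.
Add 2 hours and 21 minutes travel time → 09:46 UTC.
New Almaty is UTC−12:00, so local arrival = 09:46 − 12:00 = 21:46 on Nov 3.

21:46 on November 3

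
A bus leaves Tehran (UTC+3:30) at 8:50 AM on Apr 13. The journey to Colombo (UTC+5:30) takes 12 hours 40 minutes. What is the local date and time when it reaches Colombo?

11:30 PM on April 13

Convert departure to UTC: 8:50 AM − 3:30 = 5:20 AM UTC on Apr 13.
Add 12 hours and 40 minutes travel time → 6:00 PM UTC.
Colombo is UTC+5:30, so local arrival = 6:00 PM + 5:30 = 11:30 PM on Apr 13.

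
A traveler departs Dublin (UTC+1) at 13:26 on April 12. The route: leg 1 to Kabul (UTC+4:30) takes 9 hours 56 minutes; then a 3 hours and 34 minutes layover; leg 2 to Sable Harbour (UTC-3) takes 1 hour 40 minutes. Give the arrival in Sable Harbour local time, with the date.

Convert departure to UTC: 13:26 − 1:00 = 12:26 UTC on Apr 12.
Add 9 hours and 56 minutes leg 1 → 22:22 UTC.
Add 3 hours 34 minutes layover in Kabul → 01:56 UTC (Apr 13).
Add 1 hour 40 minutes leg 2 → 03:36 UTC.
Sable Harbour is UTC−3:00, so local arrival = 03:36 − 3:00 = 00:36 on Apr 13.

00:36 on April 13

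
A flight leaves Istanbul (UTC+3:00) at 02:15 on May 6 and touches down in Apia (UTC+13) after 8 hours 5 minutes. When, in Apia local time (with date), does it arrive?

20:20 on May 6

Apia is 10:00 ahead of Istanbul.
After 8 hours 5 minutes it is 10:20 in Istanbul.
Shift by the zone difference: 10:20 + 10:00 = 20:20 on May 6 in Apia.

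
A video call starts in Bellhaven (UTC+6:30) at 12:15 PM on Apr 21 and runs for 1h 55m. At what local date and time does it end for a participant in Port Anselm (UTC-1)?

6:40 AM on April 21

Convert start to UTC: 12:15 PM − 6:30 = 5:45 AM UTC on Apr 21.
Add 1 hour and 55 minutes duration → 7:40 AM UTC.
Port Anselm is UTC−1:00, so local end time = 7:40 AM − 1:00 = 6:40 AM on Apr 21.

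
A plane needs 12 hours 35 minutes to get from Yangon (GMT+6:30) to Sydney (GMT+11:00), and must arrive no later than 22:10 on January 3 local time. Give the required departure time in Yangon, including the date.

Target arrival in UTC: 22:10 − 11:00 = 11:10 on Jan 3.
Subtract 12 hours 35 minutes → departure 22:35 UTC on Jan 2.
Yangon is UTC+6:30: 22:35 + 6:30 = 05:05 on Jan 3.

05:05 on January 3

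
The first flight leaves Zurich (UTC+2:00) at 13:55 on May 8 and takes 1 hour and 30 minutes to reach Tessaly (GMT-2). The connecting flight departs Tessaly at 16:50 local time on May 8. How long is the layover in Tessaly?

5 hours 25 minutes

Convert departure to UTC: 13:55 − 2:00 = 11:55 UTC on May 8.
Add 1 hour and 30 minutes flight time → 13:25 UTC.
Tessaly is UTC−2:00, so local arrival = 13:25 − 2:00 = 11:25 on May 8.
Layover = 16:50 − 11:25 = 5 hours 25 minutes.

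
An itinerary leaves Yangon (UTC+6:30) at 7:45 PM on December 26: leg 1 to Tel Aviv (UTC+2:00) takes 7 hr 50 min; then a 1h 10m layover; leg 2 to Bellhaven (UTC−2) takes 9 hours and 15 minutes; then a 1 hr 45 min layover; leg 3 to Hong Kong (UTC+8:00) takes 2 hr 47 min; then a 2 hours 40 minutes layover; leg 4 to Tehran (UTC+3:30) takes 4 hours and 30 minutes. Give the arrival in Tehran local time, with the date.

Convert departure to UTC: 7:45 PM − 6:30 = 1:15 PM UTC on Dec 26.
Add 7 hours 50 minutes leg 1 → 9:05 PM UTC.
Add 1 hour 10 minutes layover in Tel Aviv → 10:15 PM UTC.
Add 9 hours and 15 minutes leg 2 → 7:30 AM UTC (Dec 27).
Add 1 hour and 45 minutes layover in Bellhaven → 9:15 AM UTC.
Add 2 hours and 47 minutes leg 3 → 12:02 PM UTC.
Add 2 hours and 40 minutes layover in Hong Kong → 2:42 PM UTC.
Add 4 hours and 30 minutes leg 4 → 7:12 PM UTC.
Tehran is UTC+3:30, so local arrival = 7:12 PM + 3:30 = 10:42 PM on Dec 27.

10:42 PM on December 27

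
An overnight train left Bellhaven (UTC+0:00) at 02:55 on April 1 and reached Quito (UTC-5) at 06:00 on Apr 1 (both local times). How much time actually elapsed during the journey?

8 hours 5 minutes

Quito is 5:00 behind Bellhaven.
Clock-face elapsed time (ignoring zones) is 3 hours 5 minutes.
Actual elapsed = 3 hours 5 minutes + 5:00 = 8 hours 5 minutes.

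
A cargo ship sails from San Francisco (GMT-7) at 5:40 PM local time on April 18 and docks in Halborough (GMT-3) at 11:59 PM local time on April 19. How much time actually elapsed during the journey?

26 hours 19 minutes

Departure in UTC: 5:40 PM + 7:00 = 12:40 AM on Apr 19.
Arrival in UTC: 11:59 PM + 3:00 = 2:59 AM on Apr 20.
Elapsed = 2:59 AM − 12:40 AM (+1 day) = 26 hours 19 minutes.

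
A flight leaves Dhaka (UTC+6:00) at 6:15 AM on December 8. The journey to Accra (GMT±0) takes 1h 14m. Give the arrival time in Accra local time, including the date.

Accra is 6:00 behind Dhaka.
After 1 hour and 14 minutes it is 7:29 AM in Dhaka.
Shift by the zone difference: 7:29 AM − 6:00 = 1:29 AM on Dec 8 in Accra.

1:29 AM on December 8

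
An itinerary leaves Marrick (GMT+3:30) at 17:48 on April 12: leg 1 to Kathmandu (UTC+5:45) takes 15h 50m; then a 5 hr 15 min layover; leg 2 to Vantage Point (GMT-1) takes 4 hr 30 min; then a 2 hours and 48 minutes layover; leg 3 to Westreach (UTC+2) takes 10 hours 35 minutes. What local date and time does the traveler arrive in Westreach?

07:16 on April 14

Convert departure to UTC: 17:48 − 3:30 = 14:18 UTC on Apr 12.
Add 15 hours 50 minutes leg 1 → 06:08 UTC (Apr 13).
Add 5 hours and 15 minutes layover in Kathmandu → 11:23 UTC.
Add 4 hours 30 minutes leg 2 → 15:53 UTC.
Add 2 hours 48 minutes layover in Vantage Point → 18:41 UTC.
Add 10 hours 35 minutes leg 3 → 05:16 UTC (Apr 14).
Westreach is UTC+2:00, so local arrival = 05:16 + 2:00 = 07:16 on Apr 14.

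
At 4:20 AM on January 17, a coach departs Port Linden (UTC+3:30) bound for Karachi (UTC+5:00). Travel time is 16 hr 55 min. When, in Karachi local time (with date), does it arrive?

10:45 PM on January 17

Convert departure to UTC: 4:20 AM − 3:30 = 12:50 AM UTC on Jan 17.
Add 16 hours and 55 minutes travel time → 5:45 PM UTC.
Karachi is UTC+5:00, so local arrival = 5:45 PM + 5:00 = 10:45 PM on Jan 17.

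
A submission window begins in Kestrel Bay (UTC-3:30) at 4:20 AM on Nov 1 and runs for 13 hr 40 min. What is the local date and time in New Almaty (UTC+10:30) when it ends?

8:00 AM on November 2

Convert start to UTC: 4:20 AM + 3:30 = 7:50 AM UTC on Nov 1.
Add 13 hours and 40 minutes duration → 9:30 PM UTC.
New Almaty is UTC+10:30, so local end time = 9:30 PM + 10:30 = 8:00 AM on Nov 2.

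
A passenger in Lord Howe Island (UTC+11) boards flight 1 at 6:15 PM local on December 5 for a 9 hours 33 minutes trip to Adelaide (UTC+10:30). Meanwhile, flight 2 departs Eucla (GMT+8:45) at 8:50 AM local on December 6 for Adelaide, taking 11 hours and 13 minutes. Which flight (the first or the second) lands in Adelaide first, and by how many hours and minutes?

the first, by 18 hours 30 minutes

Flight 1 in UTC: 6:15 PM − 11:00 = 7:15 AM on Dec 5.
+9 hours 33 minutes → arrive 4:48 PM UTC on Dec 5.
Flight 2 in UTC: 8:50 AM − 8:45 = 12:05 AM on Dec 6.
+11 hours and 13 minutes → arrive 11:18 AM UTC on Dec 6.
Flight 1 lands earlier by 18 hours 30 minutes.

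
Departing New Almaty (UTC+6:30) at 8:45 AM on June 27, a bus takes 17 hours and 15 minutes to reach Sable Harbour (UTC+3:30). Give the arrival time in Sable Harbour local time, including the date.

11:00 PM on June 27

Convert departure to UTC: 8:45 AM − 6:30 = 2:15 AM UTC on Jun 27.
Add 17 hours 15 minutes travel time → 7:30 PM UTC.
Sable Harbour is UTC+3:30, so local arrival = 7:30 PM + 3:30 = 11:00 PM on Jun 27.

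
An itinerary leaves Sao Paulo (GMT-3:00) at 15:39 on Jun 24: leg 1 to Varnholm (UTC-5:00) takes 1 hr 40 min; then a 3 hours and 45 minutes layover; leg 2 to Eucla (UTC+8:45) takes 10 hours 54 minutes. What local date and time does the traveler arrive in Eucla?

19:43 on June 25

Convert departure to UTC: 15:39 + 3:00 = 18:39 UTC on Jun 24.
Add 1 hour 40 minutes leg 1 → 20:19 UTC.
Add 3 hours 45 minutes layover in Varnholm → 00:04 UTC (Jun 25).
Add 10 hours and 54 minutes leg 2 → 10:58 UTC.
Eucla is UTC+8:45, so local arrival = 10:58 + 8:45 = 19:43 on Jun 25.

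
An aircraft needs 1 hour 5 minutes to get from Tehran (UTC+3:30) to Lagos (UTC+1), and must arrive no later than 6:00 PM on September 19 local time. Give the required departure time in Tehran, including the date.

7:25 PM on September 19

Target arrival in UTC: 6:00 PM − 1:00 = 5:00 PM on Sep 19.
Subtract 1 hour 5 minutes → departure 3:55 PM UTC on Sep 19.
Tehran is UTC+3:30: 3:55 PM + 3:30 = 7:25 PM on Sep 19.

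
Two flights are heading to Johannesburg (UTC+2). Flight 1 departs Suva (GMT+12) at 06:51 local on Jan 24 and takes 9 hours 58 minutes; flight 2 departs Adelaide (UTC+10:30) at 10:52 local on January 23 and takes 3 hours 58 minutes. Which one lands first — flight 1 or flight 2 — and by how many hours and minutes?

Flight 1 in UTC: 06:51 − 12:00 = 18:51 on Jan 23.
+9 hours 58 minutes → arrive 04:49 UTC on Jan 24.
Flight 2 in UTC: 10:52 − 10:30 = 00:22 on Jan 23.
+3 hours and 58 minutes → arrive 04:20 UTC on Jan 23.
Flight 2 lands earlier by 24 hours 29 minutes.

the second, by 24 hours 29 minutes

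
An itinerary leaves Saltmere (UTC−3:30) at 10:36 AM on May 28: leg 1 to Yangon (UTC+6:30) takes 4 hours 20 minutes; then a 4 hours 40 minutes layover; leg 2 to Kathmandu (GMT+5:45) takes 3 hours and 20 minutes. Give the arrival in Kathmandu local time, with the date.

Convert departure to UTC: 10:36 AM + 3:30 = 2:06 PM UTC on May 28.
Add 4 hours 20 minutes leg 1 → 6:26 PM UTC.
Add 4 hours and 40 minutes layover in Yangon → 11:06 PM UTC.
Add 3 hours and 20 minutes leg 2 → 2:26 AM UTC (May 29).
Kathmandu is UTC+5:45, so local arrival = 2:26 AM + 5:45 = 8:11 AM on May 29.

8:11 AM on May 29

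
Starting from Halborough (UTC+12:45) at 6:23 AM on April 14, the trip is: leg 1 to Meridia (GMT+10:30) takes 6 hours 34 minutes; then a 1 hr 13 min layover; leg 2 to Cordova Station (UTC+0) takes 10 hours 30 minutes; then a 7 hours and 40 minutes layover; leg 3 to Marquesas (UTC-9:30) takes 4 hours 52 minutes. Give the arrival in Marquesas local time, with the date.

2:57 PM on April 14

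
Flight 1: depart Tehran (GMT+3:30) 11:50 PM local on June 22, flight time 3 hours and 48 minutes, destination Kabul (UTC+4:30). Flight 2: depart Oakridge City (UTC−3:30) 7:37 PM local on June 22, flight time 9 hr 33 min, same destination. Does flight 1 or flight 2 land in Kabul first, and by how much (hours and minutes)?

Flight 1 in UTC: 11:50 PM − 3:30 = 8:20 PM on Jun 22.
+3 hours 48 minutes → arrive 12:08 AM UTC on Jun 23.
Flight 2 in UTC: 7:37 PM + 3:30 = 11:07 PM on Jun 22.
+9 hours and 33 minutes → arrive 8:40 AM UTC on Jun 23.
Flight 1 lands earlier by 8 hours 32 minutes.

the first, by 8 hours 32 minutes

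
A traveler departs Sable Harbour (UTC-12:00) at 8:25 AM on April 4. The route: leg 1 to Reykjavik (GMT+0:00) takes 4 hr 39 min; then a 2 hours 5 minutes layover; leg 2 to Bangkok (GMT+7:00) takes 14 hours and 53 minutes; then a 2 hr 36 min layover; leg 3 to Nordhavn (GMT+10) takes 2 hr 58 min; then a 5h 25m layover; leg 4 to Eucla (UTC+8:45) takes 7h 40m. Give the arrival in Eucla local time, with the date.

Convert departure to UTC: 8:25 AM + 12:00 = 8:25 PM UTC on Apr 4.
Add 4 hours 39 minutes leg 1 → 1:04 AM UTC (Apr 5).
Add 2 hours and 5 minutes layover in Reykjavik → 3:09 AM UTC.
Add 14 hours and 53 minutes leg 2 → 6:02 PM UTC.
Add 2 hours and 36 minutes layover in Bangkok → 8:38 PM UTC.
Add 2 hours and 58 minutes leg 3 → 11:36 PM UTC.
Add 5 hours 25 minutes layover in Nordhavn → 5:01 AM UTC (Apr 6).
Add 7 hours and 40 minutes leg 4 → 12:41 PM UTC.
Eucla is UTC+8:45, so local arrival = 12:41 PM + 8:45 = 9:26 PM on Apr 6.

9:26 PM on April 6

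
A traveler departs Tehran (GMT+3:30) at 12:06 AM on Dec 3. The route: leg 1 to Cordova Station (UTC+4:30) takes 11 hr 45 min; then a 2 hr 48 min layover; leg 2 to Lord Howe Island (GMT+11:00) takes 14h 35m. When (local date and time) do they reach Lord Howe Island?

12:44 PM on December 4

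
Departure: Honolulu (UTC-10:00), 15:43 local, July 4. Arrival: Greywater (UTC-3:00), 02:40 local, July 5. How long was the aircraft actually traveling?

3 hours 57 minutes

Departure in UTC: 15:43 + 10:00 = 01:43 on Jul 5.
Arrival in UTC: 02:40 + 3:00 = 05:40 on Jul 5.
Elapsed = 05:40 − 01:43 = 3 hours 57 minutes.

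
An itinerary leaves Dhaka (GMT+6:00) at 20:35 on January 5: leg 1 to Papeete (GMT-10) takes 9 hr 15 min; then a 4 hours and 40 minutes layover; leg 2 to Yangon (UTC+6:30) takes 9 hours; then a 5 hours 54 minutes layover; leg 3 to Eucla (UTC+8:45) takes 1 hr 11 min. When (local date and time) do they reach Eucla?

Convert departure to UTC: 20:35 − 6:00 = 14:35 UTC on Jan 5.
Add 9 hours 15 minutes leg 1 → 23:50 UTC.
Add 4 hours 40 minutes layover in Papeete → 04:30 UTC (Jan 6).
Add 9 hours leg 2 → 13:30 UTC.
Add 5 hours and 54 minutes layover in Yangon → 19:24 UTC.
Add 1 hour and 11 minutes leg 3 → 20:35 UTC.
Eucla is UTC+8:45, so local arrival = 20:35 + 8:45 = 05:20 on Jan 7.

05:20 on Jan 7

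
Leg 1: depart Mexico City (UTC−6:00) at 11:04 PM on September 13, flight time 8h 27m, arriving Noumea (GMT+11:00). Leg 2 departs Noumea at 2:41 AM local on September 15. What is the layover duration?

2 hours 10 minutes

Convert departure to UTC: 11:04 PM + 6:00 = 5:04 AM UTC on Sep 14.
Add 8 hours and 27 minutes flight time → 1:31 PM UTC.
Noumea is UTC+11:00, so local arrival = 1:31 PM + 11:00 = 12:31 AM on Sep 15.
Layover = 2:41 AM − 12:31 AM = 2 hours 10 minutes.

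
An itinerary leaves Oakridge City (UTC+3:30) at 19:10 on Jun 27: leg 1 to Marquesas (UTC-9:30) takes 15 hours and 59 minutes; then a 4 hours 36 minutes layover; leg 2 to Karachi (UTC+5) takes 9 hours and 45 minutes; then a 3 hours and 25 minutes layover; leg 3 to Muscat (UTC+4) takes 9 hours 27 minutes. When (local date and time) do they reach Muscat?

14:52 on June 29

Convert departure to UTC: 19:10 − 3:30 = 15:40 UTC on Jun 27.
Add 15 hours 59 minutes leg 1 → 07:39 UTC (Jun 28).
Add 4 hours and 36 minutes layover in Marquesas → 12:15 UTC.
Add 9 hours 45 minutes leg 2 → 22:00 UTC.
Add 3 hours and 25 minutes layover in Karachi → 01:25 UTC (Jun 29).
Add 9 hours 27 minutes leg 3 → 10:52 UTC.
Muscat is UTC+4:00, so local arrival = 10:52 + 4:00 = 14:52 on Jun 29.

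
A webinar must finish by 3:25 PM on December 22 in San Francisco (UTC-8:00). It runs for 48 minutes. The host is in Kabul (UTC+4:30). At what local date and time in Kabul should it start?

3:07 AM on December 23

Target end time in UTC: 3:25 PM + 8:00 = 11:25 PM on Dec 22.
Subtract 48 minutes → start 10:37 PM UTC on Dec 22.
Kabul is UTC+4:30: 10:37 PM + 4:30 = 3:07 AM on Dec 23.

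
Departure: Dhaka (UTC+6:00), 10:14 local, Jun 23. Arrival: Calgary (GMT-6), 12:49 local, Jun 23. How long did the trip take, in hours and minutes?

14 hours 35 minutes

Departure in UTC: 10:14 − 6:00 = 04:14 on Jun 23.
Arrival in UTC: 12:49 + 6:00 = 18:49 on Jun 23.
Elapsed = 18:49 − 04:14 = 14 hours 35 minutes.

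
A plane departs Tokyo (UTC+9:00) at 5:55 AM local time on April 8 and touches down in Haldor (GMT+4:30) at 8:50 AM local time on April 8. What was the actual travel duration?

7 hours 25 minutes

Departure in UTC: 5:55 AM − 9:00 = 8:55 PM on Apr 7.
Arrival in UTC: 8:50 AM − 4:30 = 4:20 AM on Apr 8.
Elapsed = 4:20 AM − 8:55 PM (+1 day) = 7 hours 25 minutes.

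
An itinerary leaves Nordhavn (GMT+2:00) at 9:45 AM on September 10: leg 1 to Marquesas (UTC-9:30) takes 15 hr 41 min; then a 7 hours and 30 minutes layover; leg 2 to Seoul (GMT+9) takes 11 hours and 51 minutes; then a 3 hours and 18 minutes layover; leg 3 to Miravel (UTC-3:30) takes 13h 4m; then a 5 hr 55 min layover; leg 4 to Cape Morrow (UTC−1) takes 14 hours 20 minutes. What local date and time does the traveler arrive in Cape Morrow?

6:24 AM on September 13

Convert departure to UTC: 9:45 AM − 2:00 = 7:45 AM UTC on Sep 10.
Add 15 hours and 41 minutes leg 1 → 11:26 PM UTC.
Add 7 hours and 30 minutes layover in Marquesas → 6:56 AM UTC (Sep 11).
Add 11 hours 51 minutes leg 2 → 6:47 PM UTC.
Add 3 hours 18 minutes layover in Seoul → 10:05 PM UTC.
Add 13 hours 4 minutes leg 3 → 11:09 AM UTC (Sep 12).
Add 5 hours 55 minutes layover in Miravel → 5:04 PM UTC.
Add 14 hours and 20 minutes leg 4 → 7:24 AM UTC (Sep 13).
Cape Morrow is UTC−1:00, so local arrival = 7:24 AM − 1:00 = 6:24 AM on Sep 13.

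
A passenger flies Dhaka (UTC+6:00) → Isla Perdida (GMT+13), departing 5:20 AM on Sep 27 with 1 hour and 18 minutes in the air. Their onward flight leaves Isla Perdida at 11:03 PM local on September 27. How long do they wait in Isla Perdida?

9 hours 25 minutes

Convert departure to UTC: 5:20 AM − 6:00 = 11:20 PM UTC on Sep 26.
Add 1 hour 18 minutes flight time → 12:38 AM UTC (Sep 27).
Isla Perdida is UTC+13:00, so local arrival = 12:38 AM + 13:00 = 1:38 PM on Sep 27.
Layover = 11:03 PM − 1:38 PM = 9 hours 25 minutes.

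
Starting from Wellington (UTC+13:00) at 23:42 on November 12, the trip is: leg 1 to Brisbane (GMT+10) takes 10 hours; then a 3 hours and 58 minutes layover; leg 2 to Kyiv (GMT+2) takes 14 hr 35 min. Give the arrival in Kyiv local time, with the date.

17:15 on November 13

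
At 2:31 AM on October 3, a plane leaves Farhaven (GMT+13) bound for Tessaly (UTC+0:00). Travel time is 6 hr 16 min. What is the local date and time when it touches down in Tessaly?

7:47 PM on Oct 2

Convert departure to UTC: 2:31 AM − 13:00 = 1:31 PM UTC on Oct 2.
Add 6 hours 16 minutes travel time → 7:47 PM UTC.
Tessaly is UTC+0, so local arrival is the same: 7:47 PM on Oct 2.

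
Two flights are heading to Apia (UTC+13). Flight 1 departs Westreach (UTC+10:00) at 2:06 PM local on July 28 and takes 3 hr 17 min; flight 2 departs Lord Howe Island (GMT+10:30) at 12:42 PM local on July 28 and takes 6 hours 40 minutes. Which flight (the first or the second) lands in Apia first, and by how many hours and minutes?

the first, by 1 hour 29 minutes

Flight 1 in UTC: 2:06 PM − 10:00 = 4:06 AM on Jul 28.
+3 hours 17 minutes → arrive 7:23 AM UTC on Jul 28.
Flight 2 in UTC: 12:42 PM − 10:30 = 2:12 AM on Jul 28.
+6 hours and 40 minutes → arrive 8:52 AM UTC on Jul 28.
Flight 1 lands earlier by 1 hour 29 minutes.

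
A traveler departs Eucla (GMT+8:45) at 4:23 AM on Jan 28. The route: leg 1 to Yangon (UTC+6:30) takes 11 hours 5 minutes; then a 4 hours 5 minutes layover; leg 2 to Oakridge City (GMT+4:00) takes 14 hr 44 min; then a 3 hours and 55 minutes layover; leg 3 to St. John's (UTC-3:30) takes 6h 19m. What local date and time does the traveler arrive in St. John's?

8:16 AM on January 29

Convert departure to UTC: 4:23 AM − 8:45 = 7:38 PM UTC on Jan 27.
Add 11 hours and 5 minutes leg 1 → 6:43 AM UTC (Jan 28).
Add 4 hours and 5 minutes layover in Yangon → 10:48 AM UTC.
Add 14 hours 44 minutes leg 2 → 1:32 AM UTC (Jan 29).
Add 3 hours and 55 minutes layover in Oakridge City → 5:27 AM UTC.
Add 6 hours and 19 minutes leg 3 → 11:46 AM UTC.
St. John's is UTC−3:30, so local arrival = 11:46 AM − 3:30 = 8:16 AM on Jan 29.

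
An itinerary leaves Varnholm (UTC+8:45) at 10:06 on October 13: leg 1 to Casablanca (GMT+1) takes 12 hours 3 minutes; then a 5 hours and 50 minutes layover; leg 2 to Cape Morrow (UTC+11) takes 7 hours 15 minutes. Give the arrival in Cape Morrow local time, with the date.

Convert departure to UTC: 10:06 − 8:45 = 01:21 UTC on Oct 13.
Add 12 hours and 3 minutes leg 1 → 13:24 UTC.
Add 5 hours and 50 minutes layover in Casablanca → 19:14 UTC.
Add 7 hours 15 minutes leg 2 → 02:29 UTC (Oct 14).
Cape Morrow is UTC+11:00, so local arrival = 02:29 + 11:00 = 13:29 on Oct 14.

13:29 on Oct 14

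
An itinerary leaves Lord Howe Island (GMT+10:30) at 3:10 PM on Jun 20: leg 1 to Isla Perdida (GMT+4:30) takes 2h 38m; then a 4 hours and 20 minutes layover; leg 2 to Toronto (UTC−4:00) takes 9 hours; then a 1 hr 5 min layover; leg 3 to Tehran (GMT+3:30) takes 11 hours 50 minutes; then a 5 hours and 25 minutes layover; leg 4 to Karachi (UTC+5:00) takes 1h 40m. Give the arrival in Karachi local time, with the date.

Convert departure to UTC: 3:10 PM − 10:30 = 4:40 AM UTC on Jun 20.
Add 2 hours and 38 minutes leg 1 → 7:18 AM UTC.
Add 4 hours and 20 minutes layover in Isla Perdida → 11:38 AM UTC.
Add 9 hours leg 2 → 8:38 PM UTC.
Add 1 hour 5 minutes layover in Toronto → 9:43 PM UTC.
Add 11 hours 50 minutes leg 3 → 9:33 AM UTC (Jun 21).
Add 5 hours and 25 minutes layover in Tehran → 2:58 PM UTC.
Add 1 hour 40 minutes leg 4 → 4:38 PM UTC.
Karachi is UTC+5:00, so local arrival = 4:38 PM + 5:00 = 9:38 PM on Jun 21.

9:38 PM on Jun 21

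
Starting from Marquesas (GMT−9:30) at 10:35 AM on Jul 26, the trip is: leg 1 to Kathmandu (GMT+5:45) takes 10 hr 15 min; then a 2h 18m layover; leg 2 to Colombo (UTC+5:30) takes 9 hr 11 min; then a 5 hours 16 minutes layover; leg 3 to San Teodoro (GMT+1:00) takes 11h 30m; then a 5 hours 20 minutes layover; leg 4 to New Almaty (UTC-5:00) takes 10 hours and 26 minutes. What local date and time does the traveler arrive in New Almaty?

9:21 PM on July 28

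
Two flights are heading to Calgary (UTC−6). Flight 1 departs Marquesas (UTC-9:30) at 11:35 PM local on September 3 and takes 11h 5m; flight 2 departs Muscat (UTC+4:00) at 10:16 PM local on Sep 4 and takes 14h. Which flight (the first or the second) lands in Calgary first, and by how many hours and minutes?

Flight 1 in UTC: 11:35 PM + 9:30 = 9:05 AM on Sep 4.
+11 hours 5 minutes → arrive 8:10 PM UTC on Sep 4.
Flight 2 in UTC: 10:16 PM − 4:00 = 6:16 PM on Sep 4.
+14 hours → arrive 8:16 AM UTC on Sep 5.
Flight 1 lands earlier by 12 hours 6 minutes.

the first, by 12 hours 6 minutes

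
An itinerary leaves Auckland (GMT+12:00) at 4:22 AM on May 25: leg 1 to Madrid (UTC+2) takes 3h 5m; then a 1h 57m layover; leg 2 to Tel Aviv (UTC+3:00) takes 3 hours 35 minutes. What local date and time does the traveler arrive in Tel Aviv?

3:59 AM on May 25

Convert departure to UTC: 4:22 AM − 12:00 = 4:22 PM UTC on May 24.
Add 3 hours and 5 minutes leg 1 → 7:27 PM UTC.
Add 1 hour 57 minutes layover in Madrid → 9:24 PM UTC.
Add 3 hours and 35 minutes leg 2 → 12:59 AM UTC (May 25).
Tel Aviv is UTC+3:00, so local arrival = 12:59 AM + 3:00 = 3:59 AM on May 25.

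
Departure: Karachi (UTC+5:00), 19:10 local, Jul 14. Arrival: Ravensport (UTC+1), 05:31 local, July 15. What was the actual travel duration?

14 hours 21 minutes

Departure in UTC: 19:10 − 5:00 = 14:10 on Jul 14.
Arrival in UTC: 05:31 − 1:00 = 04:31 on Jul 15.
Elapsed = 04:31 − 14:10 (+1 day) = 14 hours 21 minutes.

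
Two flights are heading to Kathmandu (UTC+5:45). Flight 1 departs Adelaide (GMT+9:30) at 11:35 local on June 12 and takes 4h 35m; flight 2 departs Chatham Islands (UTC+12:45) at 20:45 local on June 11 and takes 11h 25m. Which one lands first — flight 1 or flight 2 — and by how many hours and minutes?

Flight 1 in UTC: 11:35 − 9:30 = 02:05 on Jun 12.
+4 hours 35 minutes → arrive 06:40 UTC on Jun 12.
Flight 2 in UTC: 20:45 − 12:45 = 08:00 on Jun 11.
+11 hours and 25 minutes → arrive 19:25 UTC on Jun 11.
Flight 2 lands earlier by 11 hours 15 minutes.

the second, by 11 hours 15 minutes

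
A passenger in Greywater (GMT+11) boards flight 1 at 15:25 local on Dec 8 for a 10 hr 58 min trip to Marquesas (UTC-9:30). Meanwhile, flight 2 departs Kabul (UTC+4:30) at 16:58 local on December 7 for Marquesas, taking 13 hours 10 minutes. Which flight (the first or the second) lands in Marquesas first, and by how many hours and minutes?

Flight 1 in UTC: 15:25 − 11:00 = 04:25 on Dec 8.
+10 hours and 58 minutes → arrive 15:23 UTC on Dec 8.
Flight 2 in UTC: 16:58 − 4:30 = 12:28 on Dec 7.
+13 hours 10 minutes → arrive 01:38 UTC on Dec 8.
Flight 2 lands earlier by 13 hours 45 minutes.

the second, by 13 hours 45 minutes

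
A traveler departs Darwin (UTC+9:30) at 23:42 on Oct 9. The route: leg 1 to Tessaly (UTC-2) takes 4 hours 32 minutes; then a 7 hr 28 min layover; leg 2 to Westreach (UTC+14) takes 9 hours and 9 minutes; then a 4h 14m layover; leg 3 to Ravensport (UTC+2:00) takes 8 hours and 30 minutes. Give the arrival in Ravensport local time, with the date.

02:05 on Oct 11

Convert departure to UTC: 23:42 − 9:30 = 14:12 UTC on Oct 9.
Add 4 hours and 32 minutes leg 1 → 18:44 UTC.
Add 7 hours and 28 minutes layover in Tessaly → 02:12 UTC (Oct 10).
Add 9 hours and 9 minutes leg 2 → 11:21 UTC.
Add 4 hours 14 minutes layover in Westreach → 15:35 UTC.
Add 8 hours 30 minutes leg 3 → 00:05 UTC (Oct 11).
Ravensport is UTC+2:00, so local arrival = 00:05 + 2:00 = 02:05 on Oct 11.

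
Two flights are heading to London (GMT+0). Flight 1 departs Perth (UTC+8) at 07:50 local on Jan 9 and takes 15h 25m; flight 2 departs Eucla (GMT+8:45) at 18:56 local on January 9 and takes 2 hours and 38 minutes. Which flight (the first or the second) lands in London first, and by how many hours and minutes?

Flight 1 in UTC: 07:50 − 8:00 = 23:50 on Jan 8.
+15 hours and 25 minutes → arrive 15:15 UTC on Jan 9.
Flight 2 in UTC: 18:56 − 8:45 = 10:11 on Jan 9.
+2 hours 38 minutes → arrive 12:49 UTC on Jan 9.
Flight 2 lands earlier by 2 hours 26 minutes.

the second, by 2 hours 26 minutes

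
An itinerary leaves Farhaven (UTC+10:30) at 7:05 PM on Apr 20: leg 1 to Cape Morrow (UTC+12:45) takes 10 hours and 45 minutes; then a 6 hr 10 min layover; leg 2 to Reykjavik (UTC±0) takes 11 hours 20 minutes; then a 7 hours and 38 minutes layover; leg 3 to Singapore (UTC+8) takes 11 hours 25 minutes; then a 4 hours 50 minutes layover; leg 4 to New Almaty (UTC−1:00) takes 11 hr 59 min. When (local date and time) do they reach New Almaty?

Convert departure to UTC: 7:05 PM − 10:30 = 8:35 AM UTC on Apr 20.
Add 10 hours and 45 minutes leg 1 → 7:20 PM UTC.
Add 6 hours and 10 minutes layover in Cape Morrow → 1:30 AM UTC (Apr 21).
Add 11 hours 20 minutes leg 2 → 12:50 PM UTC.
Add 7 hours and 38 minutes layover in Reykjavik → 8:28 PM UTC.
Add 11 hours 25 minutes leg 3 → 7:53 AM UTC (Apr 22).
Add 4 hours and 50 minutes layover in Singapore → 12:43 PM UTC.
Add 11 hours 59 minutes leg 4 → 12:42 AM UTC (Apr 23).
New Almaty is UTC−1:00, so local arrival = 12:42 AM − 1:00 = 11:42 PM on Apr 22.

11:42 PM on Apr 22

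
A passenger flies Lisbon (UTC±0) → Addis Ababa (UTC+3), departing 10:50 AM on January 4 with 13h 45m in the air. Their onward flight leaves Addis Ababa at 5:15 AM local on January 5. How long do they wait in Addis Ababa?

Lisbon is at UTC+0, so departure is already 10:50 AM UTC on Jan 4.
Add 13 hours and 45 minutes flight time → 12:35 AM UTC (Jan 5).
Addis Ababa is UTC+3:00, so local arrival = 12:35 AM + 3:00 = 3:35 AM on Jan 5.
Layover = 5:15 AM − 3:35 AM = 1 hour 40 minutes.

1 hour 40 minutes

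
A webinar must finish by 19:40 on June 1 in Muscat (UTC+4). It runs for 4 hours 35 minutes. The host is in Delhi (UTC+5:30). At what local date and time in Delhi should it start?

Target end time in UTC: 19:40 − 4:00 = 15:40 on Jun 1.
Subtract 4 hours 35 minutes → start 11:05 UTC on Jun 1.
Delhi is UTC+5:30: 11:05 + 5:30 = 16:35 on Jun 1.

16:35 on Jun 1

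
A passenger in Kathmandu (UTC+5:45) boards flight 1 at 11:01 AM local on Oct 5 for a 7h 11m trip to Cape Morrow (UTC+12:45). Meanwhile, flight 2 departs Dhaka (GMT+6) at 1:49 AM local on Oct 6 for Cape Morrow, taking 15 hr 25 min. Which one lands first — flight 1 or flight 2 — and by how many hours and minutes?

the first, by 22 hours 47 minutes

Flight 1 in UTC: 11:01 AM − 5:45 = 5:16 AM on Oct 5.
+7 hours 11 minutes → arrive 12:27 PM UTC on Oct 5.
Flight 2 in UTC: 1:49 AM − 6:00 = 7:49 PM on Oct 5.
+15 hours 25 minutes → arrive 11:14 AM UTC on Oct 6.
Flight 1 lands earlier by 22 hours 47 minutes.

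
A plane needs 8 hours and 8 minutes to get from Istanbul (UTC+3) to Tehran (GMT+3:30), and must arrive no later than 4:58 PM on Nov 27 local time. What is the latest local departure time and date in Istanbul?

Target arrival in UTC: 4:58 PM − 3:30 = 1:28 PM on Nov 27.
Subtract 8 hours 8 minutes → departure 5:20 AM UTC on Nov 27.
Istanbul is UTC+3:00: 5:20 AM + 3:00 = 8:20 AM on Nov 27.

8:20 AM on November 27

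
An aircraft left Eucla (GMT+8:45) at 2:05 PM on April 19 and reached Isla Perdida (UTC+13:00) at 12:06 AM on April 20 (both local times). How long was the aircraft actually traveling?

5 hours 46 minutes

Departure in UTC: 2:05 PM − 8:45 = 5:20 AM on Apr 19.
Arrival in UTC: 12:06 AM − 13:00 = 11:06 AM on Apr 19.
Elapsed = 11:06 AM − 5:20 AM = 5 hours 46 minutes.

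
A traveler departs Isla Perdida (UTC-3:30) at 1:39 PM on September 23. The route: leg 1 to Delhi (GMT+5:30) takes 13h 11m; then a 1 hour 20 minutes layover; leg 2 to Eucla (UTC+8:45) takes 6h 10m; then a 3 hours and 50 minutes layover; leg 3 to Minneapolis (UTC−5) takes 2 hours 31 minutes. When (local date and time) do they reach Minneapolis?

3:11 PM on September 24

Convert departure to UTC: 1:39 PM + 3:30 = 5:09 PM UTC on Sep 23.
Add 13 hours 11 minutes leg 1 → 6:20 AM UTC (Sep 24).
Add 1 hour 20 minutes layover in Delhi → 7:40 AM UTC.
Add 6 hours 10 minutes leg 2 → 1:50 PM UTC.
Add 3 hours 50 minutes layover in Eucla → 5:40 PM UTC.
Add 2 hours 31 minutes leg 3 → 8:11 PM UTC.
Minneapolis is UTC−5:00, so local arrival = 8:11 PM − 5:00 = 3:11 PM on Sep 24.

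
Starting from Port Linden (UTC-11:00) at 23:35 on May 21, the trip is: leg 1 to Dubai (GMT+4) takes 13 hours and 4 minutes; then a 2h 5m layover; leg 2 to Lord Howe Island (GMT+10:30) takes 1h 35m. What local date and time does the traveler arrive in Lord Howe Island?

Convert departure to UTC: 23:35 + 11:00 = 10:35 UTC on May 22.
Add 13 hours and 4 minutes leg 1 → 23:39 UTC.
Add 2 hours and 5 minutes layover in Dubai → 01:44 UTC (May 23).
Add 1 hour and 35 minutes leg 2 → 03:19 UTC.
Lord Howe Island is UTC+10:30, so local arrival = 03:19 + 10:30 = 13:49 on May 23.

13:49 on May 23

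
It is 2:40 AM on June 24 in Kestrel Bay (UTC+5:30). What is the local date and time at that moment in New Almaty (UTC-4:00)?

New Almaty is 9:30 behind Kestrel Bay.
Shift by the zone difference: 2:40 AM − 9:30 = 5:10 PM on Jun 23 in New Almaty.

5:10 PM on June 23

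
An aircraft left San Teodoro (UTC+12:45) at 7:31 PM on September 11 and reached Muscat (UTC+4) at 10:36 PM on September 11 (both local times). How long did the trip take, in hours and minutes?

11 hours 50 minutes

Departure in UTC: 7:31 PM − 12:45 = 6:46 AM on Sep 11.
Arrival in UTC: 10:36 PM − 4:00 = 6:36 PM on Sep 11.
Elapsed = 6:36 PM − 6:46 AM = 11 hours 50 minutes.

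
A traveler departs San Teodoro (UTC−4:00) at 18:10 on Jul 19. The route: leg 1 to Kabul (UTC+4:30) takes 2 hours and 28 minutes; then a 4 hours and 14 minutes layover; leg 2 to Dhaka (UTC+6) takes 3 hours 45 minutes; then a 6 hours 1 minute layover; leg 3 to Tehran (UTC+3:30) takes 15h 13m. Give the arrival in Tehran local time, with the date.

Convert departure to UTC: 18:10 + 4:00 = 22:10 UTC on Jul 19.
Add 2 hours 28 minutes leg 1 → 00:38 UTC (Jul 20).
Add 4 hours and 14 minutes layover in Kabul → 04:52 UTC.
Add 3 hours and 45 minutes leg 2 → 08:37 UTC.
Add 6 hours and 1 minute layover in Dhaka → 14:38 UTC.
Add 15 hours 13 minutes leg 3 → 05:51 UTC (Jul 21).
Tehran is UTC+3:30, so local arrival = 05:51 + 3:30 = 09:21 on Jul 21.

09:21 on Jul 21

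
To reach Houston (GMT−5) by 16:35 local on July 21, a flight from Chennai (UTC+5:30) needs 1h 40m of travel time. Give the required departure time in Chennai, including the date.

01:25 on July 22

Target arrival in UTC: 16:35 + 5:00 = 21:35 on Jul 21.
Subtract 1 hour 40 minutes → departure 19:55 UTC on Jul 21.
Chennai is UTC+5:30: 19:55 + 5:30 = 01:25 on Jul 22.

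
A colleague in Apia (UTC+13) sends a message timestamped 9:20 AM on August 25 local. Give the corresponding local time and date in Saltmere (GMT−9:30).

10:50 AM on August 24

In UTC: 9:20 AM − 13:00 = 8:20 PM on Aug 24.
Saltmere is UTC−9:30: 8:20 PM − 9:30 = 10:50 AM on Aug 24.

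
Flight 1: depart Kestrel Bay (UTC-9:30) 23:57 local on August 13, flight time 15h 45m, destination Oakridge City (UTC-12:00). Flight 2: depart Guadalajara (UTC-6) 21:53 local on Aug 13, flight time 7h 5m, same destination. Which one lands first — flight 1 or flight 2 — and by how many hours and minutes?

the second, by 14 hours 14 minutes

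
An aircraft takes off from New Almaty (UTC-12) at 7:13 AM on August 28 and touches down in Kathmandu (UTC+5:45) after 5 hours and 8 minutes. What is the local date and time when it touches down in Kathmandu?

6:06 AM on August 29

Convert departure to UTC: 7:13 AM + 12:00 = 7:13 PM UTC on Aug 28.
Add 5 hours and 8 minutes travel time → 12:21 AM UTC (Aug 29).
Kathmandu is UTC+5:45, so local arrival = 12:21 AM + 5:45 = 6:06 AM on Aug 29.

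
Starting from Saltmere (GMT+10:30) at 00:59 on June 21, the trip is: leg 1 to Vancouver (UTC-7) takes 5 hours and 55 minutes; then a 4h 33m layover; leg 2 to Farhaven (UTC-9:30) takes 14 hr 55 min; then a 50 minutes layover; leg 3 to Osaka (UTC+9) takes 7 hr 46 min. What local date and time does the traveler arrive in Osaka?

09:28 on Jun 22

Convert departure to UTC: 00:59 − 10:30 = 14:29 UTC on Jun 20.
Add 5 hours and 55 minutes leg 1 → 20:24 UTC.
Add 4 hours and 33 minutes layover in Vancouver → 00:57 UTC (Jun 21).
Add 14 hours and 55 minutes leg 2 → 15:52 UTC.
Add 50 minutes layover in Farhaven → 16:42 UTC.
Add 7 hours 46 minutes leg 3 → 00:28 UTC (Jun 22).
Osaka is UTC+9:00, so local arrival = 00:28 + 9:00 = 09:28 on Jun 22.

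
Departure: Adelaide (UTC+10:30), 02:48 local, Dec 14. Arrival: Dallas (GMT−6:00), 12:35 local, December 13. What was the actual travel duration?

2 hours 17 minutes

Departure in UTC: 02:48 − 10:30 = 16:18 on Dec 13.
Arrival in UTC: 12:35 + 6:00 = 18:35 on Dec 13.
Elapsed = 18:35 − 16:18 = 2 hours 17 minutes.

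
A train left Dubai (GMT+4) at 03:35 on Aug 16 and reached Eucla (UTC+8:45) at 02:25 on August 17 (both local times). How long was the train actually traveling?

Departure in UTC: 03:35 − 4:00 = 23:35 on Aug 15.
Arrival in UTC: 02:25 − 8:45 = 17:40 on Aug 16.
Elapsed = 17:40 − 23:35 (+1 day) = 18 hours 5 minutes.

18 hours 5 minutes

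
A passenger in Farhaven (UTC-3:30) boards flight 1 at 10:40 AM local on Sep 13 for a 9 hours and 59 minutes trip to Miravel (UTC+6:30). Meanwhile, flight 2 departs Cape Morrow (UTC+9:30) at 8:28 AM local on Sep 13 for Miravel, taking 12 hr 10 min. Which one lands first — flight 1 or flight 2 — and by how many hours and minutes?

Flight 1 in UTC: 10:40 AM + 3:30 = 2:10 PM on Sep 13.
+9 hours and 59 minutes → arrive 12:09 AM UTC on Sep 14.
Flight 2 in UTC: 8:28 AM − 9:30 = 10:58 PM on Sep 12.
+12 hours 10 minutes → arrive 11:08 AM UTC on Sep 13.
Flight 2 lands earlier by 13 hours 1 minute.

the second, by 13 hours 1 minute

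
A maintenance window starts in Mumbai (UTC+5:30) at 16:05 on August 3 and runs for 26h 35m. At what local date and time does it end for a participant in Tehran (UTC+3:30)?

Convert start to UTC: 16:05 − 5:30 = 10:35 UTC on Aug 3.
Add 26 hours and 35 minutes duration → 13:10 UTC (Aug 4).
Tehran is UTC+3:30, so local end time = 13:10 + 3:30 = 16:40 on Aug 4.

16:40 on August 4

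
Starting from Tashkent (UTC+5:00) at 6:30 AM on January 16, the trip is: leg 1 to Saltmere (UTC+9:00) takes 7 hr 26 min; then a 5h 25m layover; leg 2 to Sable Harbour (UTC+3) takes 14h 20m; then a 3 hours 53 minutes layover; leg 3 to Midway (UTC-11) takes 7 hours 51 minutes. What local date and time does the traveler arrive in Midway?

5:25 AM on Jan 17

Convert departure to UTC: 6:30 AM − 5:00 = 1:30 AM UTC on Jan 16.
Add 7 hours 26 minutes leg 1 → 8:56 AM UTC.
Add 5 hours and 25 minutes layover in Saltmere → 2:21 PM UTC.
Add 14 hours 20 minutes leg 2 → 4:41 AM UTC (Jan 17).
Add 3 hours and 53 minutes layover in Sable Harbour → 8:34 AM UTC.
Add 7 hours 51 minutes leg 3 → 4:25 PM UTC.
Midway is UTC−11:00, so local arrival = 4:25 PM − 11:00 = 5:25 AM on Jan 17.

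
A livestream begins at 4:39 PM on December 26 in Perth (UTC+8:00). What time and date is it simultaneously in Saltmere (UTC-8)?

Saltmere is 16:00 behind Perth.
Shift by the zone difference: 4:39 PM − 16:00 = 12:39 AM on Dec 26 in Saltmere.

12:39 AM on Dec 26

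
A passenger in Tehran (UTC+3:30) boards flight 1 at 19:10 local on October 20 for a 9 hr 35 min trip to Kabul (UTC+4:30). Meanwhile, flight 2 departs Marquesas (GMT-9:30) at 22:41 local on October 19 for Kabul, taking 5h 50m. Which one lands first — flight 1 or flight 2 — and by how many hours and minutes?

Flight 1 in UTC: 19:10 − 3:30 = 15:40 on Oct 20.
+9 hours and 35 minutes → arrive 01:15 UTC on Oct 21.
Flight 2 in UTC: 22:41 + 9:30 = 08:11 on Oct 20.
+5 hours and 50 minutes → arrive 14:01 UTC on Oct 20.
Flight 2 lands earlier by 11 hours 14 minutes.

the second, by 11 hours 14 minutes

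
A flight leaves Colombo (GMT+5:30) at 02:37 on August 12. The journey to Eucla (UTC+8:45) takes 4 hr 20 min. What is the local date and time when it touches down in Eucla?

10:12 on August 12

Convert departure to UTC: 02:37 − 5:30 = 21:07 UTC on Aug 11.
Add 4 hours and 20 minutes travel time → 01:27 UTC (Aug 12).
Eucla is UTC+8:45, so local arrival = 01:27 + 8:45 = 10:12 on Aug 12.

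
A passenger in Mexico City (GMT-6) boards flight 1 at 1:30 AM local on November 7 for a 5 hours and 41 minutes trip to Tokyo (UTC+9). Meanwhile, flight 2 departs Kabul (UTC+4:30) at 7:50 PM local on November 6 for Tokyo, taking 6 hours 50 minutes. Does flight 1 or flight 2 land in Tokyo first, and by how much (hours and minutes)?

the second, by 15 hours 1 minute

Flight 1 in UTC: 1:30 AM + 6:00 = 7:30 AM on Nov 7.
+5 hours 41 minutes → arrive 1:11 PM UTC on Nov 7.
Flight 2 in UTC: 7:50 PM − 4:30 = 3:20 PM on Nov 6.
+6 hours and 50 minutes → arrive 10:10 PM UTC on Nov 6.
Flight 2 lands earlier by 15 hours 1 minute.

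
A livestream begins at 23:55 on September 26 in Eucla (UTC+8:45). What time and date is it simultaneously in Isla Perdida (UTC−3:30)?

11:40 on September 26

In UTC: 23:55 − 8:45 = 15:10 on Sep 26.
Isla Perdida is UTC−3:30: 15:10 − 3:30 = 11:40 on Sep 26.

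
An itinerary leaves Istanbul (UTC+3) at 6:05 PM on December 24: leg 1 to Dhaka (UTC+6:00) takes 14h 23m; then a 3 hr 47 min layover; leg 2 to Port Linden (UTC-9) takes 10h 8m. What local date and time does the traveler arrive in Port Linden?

10:23 AM on Dec 25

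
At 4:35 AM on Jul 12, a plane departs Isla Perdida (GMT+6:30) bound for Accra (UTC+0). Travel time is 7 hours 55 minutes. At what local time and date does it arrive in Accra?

Convert departure to UTC: 4:35 AM − 6:30 = 10:05 PM UTC on Jul 11.
Add 7 hours and 55 minutes travel time → 6:00 AM UTC (Jul 12).
Accra is UTC+0, so local arrival is the same: 6:00 AM on Jul 12.

6:00 AM on Jul 12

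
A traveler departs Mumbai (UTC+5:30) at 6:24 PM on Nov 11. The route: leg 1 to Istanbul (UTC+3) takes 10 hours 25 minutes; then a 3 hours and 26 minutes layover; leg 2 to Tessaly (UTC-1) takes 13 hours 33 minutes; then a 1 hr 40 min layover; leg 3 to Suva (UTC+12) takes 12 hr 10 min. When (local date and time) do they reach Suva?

Convert departure to UTC: 6:24 PM − 5:30 = 12:54 PM UTC on Nov 11.
Add 10 hours and 25 minutes leg 1 → 11:19 PM UTC.
Add 3 hours and 26 minutes layover in Istanbul → 2:45 AM UTC (Nov 12).
Add 13 hours and 33 minutes leg 2 → 4:18 PM UTC.
Add 1 hour 40 minutes layover in Tessaly → 5:58 PM UTC.
Add 12 hours 10 minutes leg 3 → 6:08 AM UTC (Nov 13).
Suva is UTC+12:00, so local arrival = 6:08 AM + 12:00 = 6:08 PM on Nov 13.

6:08 PM on November 13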